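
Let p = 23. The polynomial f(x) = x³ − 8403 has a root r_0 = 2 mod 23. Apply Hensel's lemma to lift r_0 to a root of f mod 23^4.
r_3 = 107780 (mod 279841)

Hensel: r_{i+1} = r_i − f(r_i)/f′(r_i) mod 23^{i+2}, where f′(x) = 3x². Iterate:
  r_0 = 2 (mod 23)
  r_1 = 393 (mod 529)
  r_2 = 10444 (mod 12167)
  r_3 = 107780 (mod 279841)
Final: r = 107780 with f(r) ≡ 0 mod 23^4.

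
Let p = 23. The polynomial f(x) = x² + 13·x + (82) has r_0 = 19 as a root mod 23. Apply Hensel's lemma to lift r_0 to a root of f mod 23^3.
r_2 = 4642 (mod 12167)

Hensel: r_{i+1} = r_i − f(r_i)·(f′(r_i))^{-1} mod 23^{i+2}, f′(x) = 2x + 13. Iterate:
  r_0 = 19 (mod 23)
  r_1 = 410 (mod 529)
  r_2 = 4642 (mod 12167)
Final: r = 4642 satisfies f(r) ≡ 0 mod 23^3.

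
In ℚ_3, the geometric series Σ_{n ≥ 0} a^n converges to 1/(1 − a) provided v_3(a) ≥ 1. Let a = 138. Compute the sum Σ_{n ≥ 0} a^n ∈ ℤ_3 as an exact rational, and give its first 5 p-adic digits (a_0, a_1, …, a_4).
Σ a^n = 1/(1 − a) = -1/137;  first 5 digits = (1, 1, 1, 0, 1)

v_3(a) = 1 ≥ 1, so the series converges in ℤ_3 to 1/(1 − a) = 1/(1 − 138) = -1/137. Expand this rational in ℤ_3: compute digits iteratively via d_i = x_i mod 3, x_{i+1} = (x_i − d_i)/3. The first 5 digits are (1, 1, 1, 0, 1).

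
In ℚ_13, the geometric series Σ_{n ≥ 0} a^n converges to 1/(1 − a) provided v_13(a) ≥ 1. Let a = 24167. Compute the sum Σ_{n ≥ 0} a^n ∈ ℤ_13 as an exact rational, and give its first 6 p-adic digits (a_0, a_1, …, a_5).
Σ a^n = 1/(1 − a) = -1/24166;  first 6 digits = (1, 0, 0, 11, 0, 0)

v_13(a) = 3 ≥ 1, so the series converges in ℤ_13 to 1/(1 − a) = 1/(1 − 24167) = -1/24166. Expand this rational in ℤ_13: compute digits iteratively via d_i = x_i mod 13, x_{i+1} = (x_i − d_i)/13. The first 6 digits are (1, 0, 0, 11, 0, 0).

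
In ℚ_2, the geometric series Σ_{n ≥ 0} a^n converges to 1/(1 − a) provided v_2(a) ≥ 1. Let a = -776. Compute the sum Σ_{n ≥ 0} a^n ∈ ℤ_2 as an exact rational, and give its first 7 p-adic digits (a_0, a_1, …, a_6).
Σ a^n = 1/(1 − a) = 1/777;  first 7 digits = (1, 0, 0, 1, 1, 1, 0)

v_2(a) = 3 ≥ 1, so the series converges in ℤ_2 to 1/(1 − a) = 1/(1 − (-776)) = 1/777. Expand this rational in ℤ_2: compute digits iteratively via d_i = x_i mod 2, x_{i+1} = (x_i − d_i)/2. The first 7 digits are (1, 0, 0, 1, 1, 1, 0).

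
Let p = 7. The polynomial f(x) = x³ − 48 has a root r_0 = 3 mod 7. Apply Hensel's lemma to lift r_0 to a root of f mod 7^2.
r_1 = 31 (mod 49)

Hensel: r_{i+1} = r_i − f(r_i)/f′(r_i) mod 7^{i+2}, where f′(x) = 3x². Iterate:
  r_0 = 3 (mod 7)
  r_1 = 31 (mod 49)
Final: r = 31 with f(r) ≡ 0 mod 7^2.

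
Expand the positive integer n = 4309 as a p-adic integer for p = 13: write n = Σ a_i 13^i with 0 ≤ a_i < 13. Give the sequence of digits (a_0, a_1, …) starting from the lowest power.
(a_0, a_1, …) = (6, 6, 12, 1)

Repeated division by 13 gives the digits low-to-high: 4309 = 6 + 6·13^1 + 12·13^2 + 1·13^3. Digit sequence: (6, 6, 12, 1).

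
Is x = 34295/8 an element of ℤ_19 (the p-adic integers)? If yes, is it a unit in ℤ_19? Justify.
x ∈ ℤ_19 but not a unit; v_19(x) = 3 > 0

ℤ_19 = {x ∈ ℚ_19 : v_19(x) ≥ 0} and ℤ_19^× = {x ∈ ℤ_19 : v_19(x) = 0}. Here v_19(34295/8) = v_19(num) − v_19(den) = 3; compare against these criteria.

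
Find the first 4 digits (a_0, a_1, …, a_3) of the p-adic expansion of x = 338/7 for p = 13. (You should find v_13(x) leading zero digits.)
(a_0, …, a_3) = (0, 0, 4, 9)

v_13(338/7) = 2, so a_0 = ... = a_1 = 0. Factor out: x = 13^2 · u with u = 2/7 a unit in ℤ_13. Expand u iteratively via a_{v+i} = u_i mod 13, u_{i+1} = (u_i − a_{v+i})/13:
  u_0 = 2/7;  a_2 = 4;  u_1 = (u_0 − 4)/13 = -2/7
  u_1 = -2/7;  a_3 = 9;  u_2 = (u_1 − 9)/13 = -5/7
Digits: (0, 0, 4, 9).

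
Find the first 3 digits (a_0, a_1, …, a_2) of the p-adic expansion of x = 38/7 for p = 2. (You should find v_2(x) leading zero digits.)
(a_0, …, a_2) = (0, 1, 0)

v_2(38/7) = 1, so a_0 = ... = a_0 = 0. Factor out: x = 2^1 · u with u = 19/7 a unit in ℤ_2. Expand u iteratively via a_{v+i} = u_i mod 2, u_{i+1} = (u_i − a_{v+i})/2:
  u_0 = 19/7;  a_1 = 1;  u_1 = (u_0 − 1)/2 = 6/7
  u_1 = 6/7;  a_2 = 0;  u_2 = (u_1 − 0)/2 = 3/7
Digits: (0, 1, 0).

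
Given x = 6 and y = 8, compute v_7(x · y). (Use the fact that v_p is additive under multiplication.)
v_7(48) = 0

v_p(x) = 0 (factor: 6 = 7^0 · 6); v_p(y) = 0 (factor: 8 = 7^0 · 8). Additivity: v_p(xy) = v_p(x) + v_p(y) = 0 + 0 = 0. (Direct check: xy = 48 = 7^0 · (48).)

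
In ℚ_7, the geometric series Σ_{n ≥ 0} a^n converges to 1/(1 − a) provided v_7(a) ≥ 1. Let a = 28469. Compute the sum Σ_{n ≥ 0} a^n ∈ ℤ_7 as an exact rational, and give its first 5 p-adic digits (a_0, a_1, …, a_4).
Σ a^n = 1/(1 − a) = -1/28468;  first 5 digits = (1, 0, 0, 6, 4)

v_7(a) = 3 ≥ 1, so the series converges in ℤ_7 to 1/(1 − a) = 1/(1 − 28469) = -1/28468. Expand this rational in ℤ_7: compute digits iteratively via d_i = x_i mod 7, x_{i+1} = (x_i − d_i)/7. The first 5 digits are (1, 0, 0, 6, 4).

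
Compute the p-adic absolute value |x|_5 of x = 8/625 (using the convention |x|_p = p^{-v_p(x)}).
|8/625|_5 = 625

Step 1 — compute v_5(x) by factoring powers of 5 out of the numerator and denominator: v_5(8/625) = -4. Step 2 — apply |x|_p = p^{-v_p(x)} = 5^{4} = 625.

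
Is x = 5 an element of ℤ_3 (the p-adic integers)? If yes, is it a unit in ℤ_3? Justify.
x ∈ ℤ_3^× (unit); v_3(x) = 0

ℤ_3 = {x ∈ ℚ_3 : v_3(x) ≥ 0} and ℤ_3^× = {x ∈ ℤ_3 : v_3(x) = 0}. Here v_3(5) = v_3(num) − v_3(den) = 0; compare against these criteria.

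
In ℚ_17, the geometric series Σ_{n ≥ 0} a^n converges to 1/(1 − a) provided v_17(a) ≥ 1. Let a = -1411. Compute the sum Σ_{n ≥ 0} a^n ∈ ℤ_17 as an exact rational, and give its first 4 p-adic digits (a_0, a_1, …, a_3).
Σ a^n = 1/(1 − a) = 1/1412;  first 4 digits = (1, 2, 16, 4)

v_17(a) = 1 ≥ 1, so the series converges in ℤ_17 to 1/(1 − a) = 1/(1 − (-1411)) = 1/1412. Expand this rational in ℤ_17: compute digits iteratively via d_i = x_i mod 17, x_{i+1} = (x_i − d_i)/17. The first 4 digits are (1, 2, 16, 4).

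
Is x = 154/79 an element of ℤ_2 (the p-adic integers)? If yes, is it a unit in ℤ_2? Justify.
x ∈ ℤ_2 but not a unit; v_2(x) = 1 > 0

ℤ_2 = {x ∈ ℚ_2 : v_2(x) ≥ 0} and ℤ_2^× = {x ∈ ℤ_2 : v_2(x) = 0}. Here v_2(154/79) = v_2(num) − v_2(den) = 1; compare against these criteria.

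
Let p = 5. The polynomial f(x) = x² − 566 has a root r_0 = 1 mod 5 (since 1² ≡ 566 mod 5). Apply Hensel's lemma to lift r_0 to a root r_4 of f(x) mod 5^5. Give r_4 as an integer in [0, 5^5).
r_4 = 396 (mod 3125)

Hensel's recurrence: r_{i+1} = r_i − f(r_i)·(f′(r_i))^{-1} mod 5^{i+2}, with f′(x) = 2x. Iterate:
  r_0 = 1 (mod 5)
  r_1 = 21 (mod 25)
  r_2 = 21 (mod 125)
  r_3 = 396 (mod 625)
  r_4 = 396 (mod 3125)
Final: r_4 = 396, and one checks f(r_4) ≡ 0 mod 5^5.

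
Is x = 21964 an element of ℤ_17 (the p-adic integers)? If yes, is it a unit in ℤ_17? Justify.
x ∈ ℤ_17 but not a unit; v_17(x) = 2 > 0

ℤ_17 = {x ∈ ℚ_17 : v_17(x) ≥ 0} and ℤ_17^× = {x ∈ ℤ_17 : v_17(x) = 0}. Here v_17(21964) = v_17(num) − v_17(den) = 2; compare against these criteria.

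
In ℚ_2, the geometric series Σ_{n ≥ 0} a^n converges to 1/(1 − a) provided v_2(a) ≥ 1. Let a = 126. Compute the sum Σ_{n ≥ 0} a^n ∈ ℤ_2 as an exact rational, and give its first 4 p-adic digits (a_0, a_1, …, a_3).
Σ a^n = 1/(1 − a) = -1/125;  first 4 digits = (1, 1, 0, 1)

v_2(a) = 1 ≥ 1, so the series converges in ℤ_2 to 1/(1 − a) = 1/(1 − 126) = -1/125. Expand this rational in ℤ_2: compute digits iteratively via d_i = x_i mod 2, x_{i+1} = (x_i − d_i)/2. The first 4 digits are (1, 1, 0, 1).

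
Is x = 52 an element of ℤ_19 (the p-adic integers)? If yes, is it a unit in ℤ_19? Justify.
x ∈ ℤ_19^× (unit); v_19(x) = 0

ℤ_19 = {x ∈ ℚ_19 : v_19(x) ≥ 0} and ℤ_19^× = {x ∈ ℤ_19 : v_19(x) = 0}. Here v_19(52) = v_19(num) − v_19(den) = 0; compare against these criteria.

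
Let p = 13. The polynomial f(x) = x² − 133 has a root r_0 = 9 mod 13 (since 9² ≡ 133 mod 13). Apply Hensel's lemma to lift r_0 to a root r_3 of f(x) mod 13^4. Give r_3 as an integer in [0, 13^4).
r_3 = 4312 (mod 28561)

Hensel's recurrence: r_{i+1} = r_i − f(r_i)·(f′(r_i))^{-1} mod 13^{i+2}, with f′(x) = 2x. Iterate:
  r_0 = 9 (mod 13)
  r_1 = 87 (mod 169)
  r_2 = 2115 (mod 2197)
  r_3 = 4312 (mod 28561)
Final: r_3 = 4312, and one checks f(r_3) ≡ 0 mod 13^4.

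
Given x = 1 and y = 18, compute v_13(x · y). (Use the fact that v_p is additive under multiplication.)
v_13(18) = 0

v_p(x) = 0 (factor: 1 = 13^0 · 1); v_p(y) = 0 (factor: 18 = 13^0 · 18). Additivity: v_p(xy) = v_p(x) + v_p(y) = 0 + 0 = 0. (Direct check: xy = 18 = 13^0 · (18).)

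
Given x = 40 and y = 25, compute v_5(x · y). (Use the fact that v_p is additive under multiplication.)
v_5(1000) = 3

v_p(x) = 1 (factor: 40 = 5^1 · 8); v_p(y) = 2 (factor: 25 = 5^2 · 1). Additivity: v_p(xy) = v_p(x) + v_p(y) = 1 + 2 = 3. (Direct check: xy = 1000 = 5^3 · (8).)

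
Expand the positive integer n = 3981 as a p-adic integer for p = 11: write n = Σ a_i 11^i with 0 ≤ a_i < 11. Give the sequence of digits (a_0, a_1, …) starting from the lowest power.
(a_0, a_1, …) = (10, 9, 10, 2)

Repeated division by 11 gives the digits low-to-high: 3981 = 10 + 9·11^1 + 10·11^2 + 2·11^3. Digit sequence: (10, 9, 10, 2).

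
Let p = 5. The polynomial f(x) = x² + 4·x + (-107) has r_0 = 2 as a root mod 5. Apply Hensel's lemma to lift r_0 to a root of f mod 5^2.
r_1 = 17 (mod 25)

Hensel: r_{i+1} = r_i − f(r_i)·(f′(r_i))^{-1} mod 5^{i+2}, f′(x) = 2x + 4. Iterate:
  r_0 = 2 (mod 5)
  r_1 = 17 (mod 25)
Final: r = 17 satisfies f(r) ≡ 0 mod 5^2.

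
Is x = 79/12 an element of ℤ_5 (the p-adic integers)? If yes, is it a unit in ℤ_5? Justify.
x ∈ ℤ_5^× (unit); v_5(x) = 0

ℤ_5 = {x ∈ ℚ_5 : v_5(x) ≥ 0} and ℤ_5^× = {x ∈ ℤ_5 : v_5(x) = 0}. Here v_5(79/12) = v_5(num) − v_5(den) = 0; compare against these criteria.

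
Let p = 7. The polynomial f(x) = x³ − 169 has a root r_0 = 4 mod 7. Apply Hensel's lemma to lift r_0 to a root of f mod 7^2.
r_1 = 46 (mod 49)

Hensel: r_{i+1} = r_i − f(r_i)/f′(r_i) mod 7^{i+2}, where f′(x) = 3x². Iterate:
  r_0 = 4 (mod 7)
  r_1 = 46 (mod 49)
Final: r = 46 with f(r) ≡ 0 mod 7^2.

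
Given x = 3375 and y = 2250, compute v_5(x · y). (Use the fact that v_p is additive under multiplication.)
v_5(7593750) = 6

v_p(x) = 3 (factor: 3375 = 5^3 · 27); v_p(y) = 3 (factor: 2250 = 5^3 · 18). Additivity: v_p(xy) = v_p(x) + v_p(y) = 3 + 3 = 6. (Direct check: xy = 7593750 = 5^6 · (486).)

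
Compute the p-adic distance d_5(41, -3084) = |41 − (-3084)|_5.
d_5(41, -3084) = 1/3125

Step 1 — x − y = 41 − (-3084) = 3125. Step 2 — v_5(3125) = 5 (factor: 3125 = (5^5 · 1); the sign does not affect v_p). Step 3 — |x − y|_5 = 5^{-5} = 1/3125.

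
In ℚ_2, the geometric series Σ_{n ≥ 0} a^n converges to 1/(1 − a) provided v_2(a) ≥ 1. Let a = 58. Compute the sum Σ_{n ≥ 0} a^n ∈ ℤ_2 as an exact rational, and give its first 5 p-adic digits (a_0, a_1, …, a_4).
Σ a^n = 1/(1 − a) = -1/57;  first 5 digits = (1, 1, 1, 0, 1)

v_2(a) = 1 ≥ 1, so the series converges in ℤ_2 to 1/(1 − a) = 1/(1 − 58) = -1/57. Expand this rational in ℤ_2: compute digits iteratively via d_i = x_i mod 2, x_{i+1} = (x_i − d_i)/2. The first 5 digits are (1, 1, 1, 0, 1).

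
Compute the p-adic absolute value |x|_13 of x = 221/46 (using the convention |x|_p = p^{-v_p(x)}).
|221/46|_13 = 1/13

Step 1 — compute v_13(x) by factoring powers of 13 out of the numerator and denominator: v_13(221/46) = 1. Step 2 — apply |x|_p = p^{-v_p(x)} = 13^{-1} = 1/13.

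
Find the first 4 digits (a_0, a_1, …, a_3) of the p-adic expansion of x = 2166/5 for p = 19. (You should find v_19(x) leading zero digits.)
(a_0, …, a_3) = (0, 0, 5, 15)

v_19(2166/5) = 2, so a_0 = ... = a_1 = 0. Factor out: x = 19^2 · u with u = 6/5 a unit in ℤ_19. Expand u iteratively via a_{v+i} = u_i mod 19, u_{i+1} = (u_i − a_{v+i})/19:
  u_0 = 6/5;  a_2 = 5;  u_1 = (u_0 − 5)/19 = -1/5
  u_1 = -1/5;  a_3 = 15;  u_2 = (u_1 − 15)/19 = -4/5
Digits: (0, 0, 5, 15).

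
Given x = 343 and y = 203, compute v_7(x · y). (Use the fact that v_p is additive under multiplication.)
v_7(69629) = 4

v_p(x) = 3 (factor: 343 = 7^3 · 1); v_p(y) = 1 (factor: 203 = 7^1 · 29). Additivity: v_p(xy) = v_p(x) + v_p(y) = 3 + 1 = 4. (Direct check: xy = 69629 = 7^4 · (29).)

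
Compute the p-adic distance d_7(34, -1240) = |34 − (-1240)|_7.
d_7(34, -1240) = 1/49

Step 1 — x − y = 34 − (-1240) = 1274. Step 2 — v_7(1274) = 2 (factor: 1274 = (7^2 · 26); the sign does not affect v_p). Step 3 — |x − y|_7 = 7^{-2} = 1/49.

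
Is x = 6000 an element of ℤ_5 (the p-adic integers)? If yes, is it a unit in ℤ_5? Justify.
x ∈ ℤ_5 but not a unit; v_5(x) = 3 > 0

ℤ_5 = {x ∈ ℚ_5 : v_5(x) ≥ 0} and ℤ_5^× = {x ∈ ℤ_5 : v_5(x) = 0}. Here v_5(6000) = v_5(num) − v_5(den) = 3; compare against these criteria.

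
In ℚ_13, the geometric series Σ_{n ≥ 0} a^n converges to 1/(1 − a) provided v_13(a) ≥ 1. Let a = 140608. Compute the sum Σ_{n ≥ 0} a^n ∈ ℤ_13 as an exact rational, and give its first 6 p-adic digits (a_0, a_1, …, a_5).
Σ a^n = 1/(1 − a) = -1/140607;  first 6 digits = (1, 0, 0, 12, 4, 0)

v_13(a) = 3 ≥ 1, so the series converges in ℤ_13 to 1/(1 − a) = 1/(1 − 140608) = -1/140607. Expand this rational in ℤ_13: compute digits iteratively via d_i = x_i mod 13, x_{i+1} = (x_i − d_i)/13. The first 6 digits are (1, 0, 0, 12, 4, 0).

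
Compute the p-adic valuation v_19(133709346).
v_19(133709346) = 5

v_19(n) is the largest exponent k such that 19^k divides n. Factor out: 133709346 = 19^5 · 54. (Sign doesn't affect v_p.) So v_19(133709346) = 5.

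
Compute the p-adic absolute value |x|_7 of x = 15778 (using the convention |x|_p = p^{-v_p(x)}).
|15778|_7 = 1/343

Step 1 — compute v_7(x) by factoring powers of 7 out of the numerator and denominator: v_7(15778) = 3. Step 2 — apply |x|_p = p^{-v_p(x)} = 7^{-3} = 1/343.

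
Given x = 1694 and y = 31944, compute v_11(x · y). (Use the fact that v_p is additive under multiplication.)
v_11(54113136) = 5

v_p(x) = 2 (factor: 1694 = 11^2 · 14); v_p(y) = 3 (factor: 31944 = 11^3 · 24). Additivity: v_p(xy) = v_p(x) + v_p(y) = 2 + 3 = 5. (Direct check: xy = 54113136 = 11^5 · (336).)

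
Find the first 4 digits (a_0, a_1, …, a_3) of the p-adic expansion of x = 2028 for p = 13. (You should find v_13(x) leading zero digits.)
(a_0, …, a_3) = (0, 0, 12, 0)

v_13(2028) = 2, so a_0 = ... = a_1 = 0. Factor out: x = 13^2 · u with u = 12 a unit in ℤ_13. Expand u iteratively via a_{v+i} = u_i mod 13, u_{i+1} = (u_i − a_{v+i})/13:
  u_0 = 12;  a_2 = 12;  u_1 = (u_0 − 12)/13 = 0
  u_1 = 0;  a_3 = 0;  u_2 = (u_1 − 0)/13 = 0
Digits: (0, 0, 12, 0).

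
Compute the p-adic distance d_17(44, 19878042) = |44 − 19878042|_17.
d_17(44, 19878042) = 1/1419857

Step 1 — x − y = 44 − 19878042 = -19877998. Step 2 — v_17(-19877998) = 5 (factor: -19877998 = −(17^5 · 14); the sign does not affect v_p). Step 3 — |x − y|_17 = 17^{-5} = 1/1419857.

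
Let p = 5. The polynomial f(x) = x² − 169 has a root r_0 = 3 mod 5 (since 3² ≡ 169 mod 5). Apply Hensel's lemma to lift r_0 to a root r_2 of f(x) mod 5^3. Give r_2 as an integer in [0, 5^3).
r_2 = 13 (mod 125)

Hensel's recurrence: r_{i+1} = r_i − f(r_i)·(f′(r_i))^{-1} mod 5^{i+2}, with f′(x) = 2x. Iterate:
  r_0 = 3 (mod 5)
  r_1 = 13 (mod 25)
  r_2 = 13 (mod 125)
Final: r_2 = 13, and one checks f(r_2) ≡ 0 mod 5^3.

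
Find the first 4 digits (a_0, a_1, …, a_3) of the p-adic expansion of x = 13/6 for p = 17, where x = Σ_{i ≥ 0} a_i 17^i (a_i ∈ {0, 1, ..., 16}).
(a_0, …, a_3) = (5, 14, 2, 14)

v_17(13/6) = 0 (numerator and denominator both coprime to 17), so x ∈ ℤ_17^×. Compute digits iteratively via a_i = x_i mod 17, x_{i+1} = (x_i − a_i)/17, with x_0 = x:
  x_0 = 13/6;  a_0 = 5;  x_1 = (x_0 − 5)/17 = -1/6
  x_1 = -1/6;  a_1 = 14;  x_2 = (x_1 − 14)/17 = -5/6
  x_2 = -5/6;  a_2 = 2;  x_3 = (x_2 − 2)/17 = -1/6
  x_3 = -1/6;  a_3 = 14;  x_4 = (x_3 − 14)/17 = -5/6
Digits: (5, 14, 2, 14).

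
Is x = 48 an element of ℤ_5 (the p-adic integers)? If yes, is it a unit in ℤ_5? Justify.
x ∈ ℤ_5^× (unit); v_5(x) = 0

ℤ_5 = {x ∈ ℚ_5 : v_5(x) ≥ 0} and ℤ_5^× = {x ∈ ℤ_5 : v_5(x) = 0}. Here v_5(48) = v_5(num) − v_5(den) = 0; compare against these criteria.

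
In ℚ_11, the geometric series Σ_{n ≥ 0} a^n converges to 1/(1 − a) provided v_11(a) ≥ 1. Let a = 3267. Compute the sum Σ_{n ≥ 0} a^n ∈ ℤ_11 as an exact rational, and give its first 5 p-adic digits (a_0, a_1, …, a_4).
Σ a^n = 1/(1 − a) = -1/3266;  first 5 digits = (1, 0, 5, 2, 3)

v_11(a) = 2 ≥ 1, so the series converges in ℤ_11 to 1/(1 − a) = 1/(1 − 3267) = -1/3266. Expand this rational in ℤ_11: compute digits iteratively via d_i = x_i mod 11, x_{i+1} = (x_i − d_i)/11. The first 5 digits are (1, 0, 5, 2, 3).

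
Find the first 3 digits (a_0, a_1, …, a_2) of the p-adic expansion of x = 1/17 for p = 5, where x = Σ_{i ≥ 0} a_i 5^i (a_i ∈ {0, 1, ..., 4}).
(a_0, …, a_2) = (3, 0, 4)

v_5(1/17) = 0 (numerator and denominator both coprime to 5), so x ∈ ℤ_5^×. Compute digits iteratively via a_i = x_i mod 5, x_{i+1} = (x_i − a_i)/5, with x_0 = x:
  x_0 = 1/17;  a_0 = 3;  x_1 = (x_0 − 3)/5 = -10/17
  x_1 = -10/17;  a_1 = 0;  x_2 = (x_1 − 0)/5 = -2/17
  x_2 = -2/17;  a_2 = 4;  x_3 = (x_2 − 4)/5 = -14/17
Digits: (3, 0, 4).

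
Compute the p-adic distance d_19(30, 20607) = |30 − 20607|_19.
d_19(30, 20607) = 1/6859

Step 1 — x − y = 30 − 20607 = -20577. Step 2 — v_19(-20577) = 3 (factor: -20577 = −(19^3 · 3); the sign does not affect v_p). Step 3 — |x − y|_19 = 19^{-3} = 1/6859.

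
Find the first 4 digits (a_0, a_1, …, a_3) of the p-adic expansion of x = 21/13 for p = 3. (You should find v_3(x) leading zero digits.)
(a_0, …, a_3) = (0, 1, 1, 1)

v_3(21/13) = 1, so a_0 = ... = a_0 = 0. Factor out: x = 3^1 · u with u = 7/13 a unit in ℤ_3. Expand u iteratively via a_{v+i} = u_i mod 3, u_{i+1} = (u_i − a_{v+i})/3:
  u_0 = 7/13;  a_1 = 1;  u_1 = (u_0 − 1)/3 = -2/13
  u_1 = -2/13;  a_2 = 1;  u_2 = (u_1 − 1)/3 = -5/13
  u_2 = -5/13;  a_3 = 1;  u_3 = (u_2 − 1)/3 = -6/13
Digits: (0, 1, 1, 1).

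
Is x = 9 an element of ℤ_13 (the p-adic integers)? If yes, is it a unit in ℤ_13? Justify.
x ∈ ℤ_13^× (unit); v_13(x) = 0

ℤ_13 = {x ∈ ℚ_13 : v_13(x) ≥ 0} and ℤ_13^× = {x ∈ ℤ_13 : v_13(x) = 0}. Here v_13(9) = v_13(num) − v_13(den) = 0; compare against these criteria.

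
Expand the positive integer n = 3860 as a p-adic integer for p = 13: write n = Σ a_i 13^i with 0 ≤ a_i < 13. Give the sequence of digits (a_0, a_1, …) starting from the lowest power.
(a_0, a_1, …) = (12, 10, 9, 1)

Repeated division by 13 gives the digits low-to-high: 3860 = 12 + 10·13^1 + 9·13^2 + 1·13^3. Digit sequence: (12, 10, 9, 1).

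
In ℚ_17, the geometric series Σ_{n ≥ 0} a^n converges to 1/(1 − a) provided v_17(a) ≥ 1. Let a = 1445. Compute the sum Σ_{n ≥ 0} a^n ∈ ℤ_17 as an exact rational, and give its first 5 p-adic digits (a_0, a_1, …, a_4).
Σ a^n = 1/(1 − a) = -1/1444;  first 5 digits = (1, 0, 5, 0, 8)

v_17(a) = 2 ≥ 1, so the series converges in ℤ_17 to 1/(1 − a) = 1/(1 − 1445) = -1/1444. Expand this rational in ℤ_17: compute digits iteratively via d_i = x_i mod 17, x_{i+1} = (x_i − d_i)/17. The first 5 digits are (1, 0, 5, 0, 8).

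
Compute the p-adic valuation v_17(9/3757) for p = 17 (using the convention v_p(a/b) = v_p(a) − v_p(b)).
v_17(9/3757) = -2

Factor powers of 17 from the numerator and denominator of the reduced fraction: 9 = 17^0 · 9 and 3757 = 17^2 · 13. Apply v_p(a/b) = v_p(a) − v_p(b): v_17(9/3757) = 0 − 2 = -2.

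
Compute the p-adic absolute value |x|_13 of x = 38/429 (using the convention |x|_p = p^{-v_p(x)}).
|38/429|_13 = 13

Step 1 — compute v_13(x) by factoring powers of 13 out of the numerator and denominator: v_13(38/429) = -1. Step 2 — apply |x|_p = p^{-v_p(x)} = 13^{1} = 13.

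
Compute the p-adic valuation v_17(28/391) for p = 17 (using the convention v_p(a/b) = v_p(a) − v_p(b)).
v_17(28/391) = -1

Factor powers of 17 from the numerator and denominator of the reduced fraction: 28 = 17^0 · 28 and 391 = 17^1 · 23. Apply v_p(a/b) = v_p(a) − v_p(b): v_17(28/391) = 0 − 1 = -1.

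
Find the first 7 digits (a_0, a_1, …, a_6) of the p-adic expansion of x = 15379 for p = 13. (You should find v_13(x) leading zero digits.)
(a_0, …, a_6) = (0, 0, 0, 7, 0, 0, 0)

v_13(15379) = 3, so a_0 = ... = a_2 = 0. Factor out: x = 13^3 · u with u = 7 a unit in ℤ_13. Expand u iteratively via a_{v+i} = u_i mod 13, u_{i+1} = (u_i − a_{v+i})/13:
  u_0 = 7;  a_3 = 7;  u_1 = (u_0 − 7)/13 = 0
  u_1 = 0;  a_4 = 0;  u_2 = (u_1 − 0)/13 = 0
  u_2 = 0;  a_5 = 0;  u_3 = (u_2 − 0)/13 = 0
  u_3 = 0;  a_6 = 0;  u_4 = (u_3 − 0)/13 = 0
Digits: (0, 0, 0, 7, 0, 0, 0).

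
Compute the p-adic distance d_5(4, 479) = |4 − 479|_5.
d_5(4, 479) = 1/25

Step 1 — x − y = 4 − 479 = -475. Step 2 — v_5(-475) = 2 (factor: -475 = −(5^2 · 19); the sign does not affect v_p). Step 3 — |x − y|_5 = 5^{-2} = 1/25.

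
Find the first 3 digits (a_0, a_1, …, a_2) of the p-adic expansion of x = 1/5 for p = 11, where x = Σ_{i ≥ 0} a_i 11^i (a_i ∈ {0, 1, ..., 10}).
(a_0, …, a_2) = (9, 8, 8)

v_11(1/5) = 0 (numerator and denominator both coprime to 11), so x ∈ ℤ_11^×. Compute digits iteratively via a_i = x_i mod 11, x_{i+1} = (x_i − a_i)/11, with x_0 = x:
  x_0 = 1/5;  a_0 = 9;  x_1 = (x_0 − 9)/11 = -4/5
  x_1 = -4/5;  a_1 = 8;  x_2 = (x_1 − 8)/11 = -4/5
  x_2 = -4/5;  a_2 = 8;  x_3 = (x_2 − 8)/11 = -4/5
Digits: (9, 8, 8).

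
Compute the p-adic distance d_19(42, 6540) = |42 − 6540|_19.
d_19(42, 6540) = 1/361

Step 1 — x − y = 42 − 6540 = -6498. Step 2 — v_19(-6498) = 2 (factor: -6498 = −(19^2 · 18); the sign does not affect v_p). Step 3 — |x − y|_19 = 19^{-2} = 1/361.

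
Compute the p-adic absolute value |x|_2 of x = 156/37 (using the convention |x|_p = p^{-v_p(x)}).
|156/37|_2 = 1/4

Step 1 — compute v_2(x) by factoring powers of 2 out of the numerator and denominator: v_2(156/37) = 2. Step 2 — apply |x|_p = p^{-v_p(x)} = 2^{-2} = 1/4.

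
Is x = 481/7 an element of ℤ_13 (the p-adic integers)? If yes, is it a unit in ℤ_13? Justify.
x ∈ ℤ_13 but not a unit; v_13(x) = 1 > 0

ℤ_13 = {x ∈ ℚ_13 : v_13(x) ≥ 0} and ℤ_13^× = {x ∈ ℤ_13 : v_13(x) = 0}. Here v_13(481/7) = v_13(num) − v_13(den) = 1; compare against these criteria.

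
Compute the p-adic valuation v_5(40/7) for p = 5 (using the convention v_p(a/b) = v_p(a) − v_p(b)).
v_5(40/7) = 1

Factor powers of 5 from the numerator and denominator of the reduced fraction: 40 = 5^1 · 8 and 7 = 5^0 · 7. Apply v_p(a/b) = v_p(a) − v_p(b): v_5(40/7) = 1 − 0 = 1.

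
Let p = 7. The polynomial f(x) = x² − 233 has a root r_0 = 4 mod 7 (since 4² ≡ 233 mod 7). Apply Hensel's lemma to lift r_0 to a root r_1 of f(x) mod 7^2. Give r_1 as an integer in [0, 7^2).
r_1 = 25 (mod 49)

Hensel's recurrence: r_{i+1} = r_i − f(r_i)·(f′(r_i))^{-1} mod 7^{i+2}, with f′(x) = 2x. Iterate:
  r_0 = 4 (mod 7)
  r_1 = 25 (mod 49)
Final: r_1 = 25, and one checks f(r_1) ≡ 0 mod 7^2.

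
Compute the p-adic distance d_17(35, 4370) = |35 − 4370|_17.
d_17(35, 4370) = 1/289

Step 1 — x − y = 35 − 4370 = -4335. Step 2 — v_17(-4335) = 2 (factor: -4335 = −(17^2 · 15); the sign does not affect v_p). Step 3 — |x − y|_17 = 17^{-2} = 1/289.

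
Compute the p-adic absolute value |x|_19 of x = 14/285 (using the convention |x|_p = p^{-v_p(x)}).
|14/285|_19 = 19

Step 1 — compute v_19(x) by factoring powers of 19 out of the numerator and denominator: v_19(14/285) = -1. Step 2 — apply |x|_p = p^{-v_p(x)} = 19^{1} = 19.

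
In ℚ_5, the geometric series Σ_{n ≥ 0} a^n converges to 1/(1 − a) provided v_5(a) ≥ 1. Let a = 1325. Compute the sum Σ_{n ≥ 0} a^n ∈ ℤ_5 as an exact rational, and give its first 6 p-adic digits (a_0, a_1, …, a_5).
Σ a^n = 1/(1 − a) = -1/1324;  first 6 digits = (1, 0, 3, 0, 1, 2)

v_5(a) = 2 ≥ 1, so the series converges in ℤ_5 to 1/(1 − a) = 1/(1 − 1325) = -1/1324. Expand this rational in ℤ_5: compute digits iteratively via d_i = x_i mod 5, x_{i+1} = (x_i − d_i)/5. The first 6 digits are (1, 0, 3, 0, 1, 2).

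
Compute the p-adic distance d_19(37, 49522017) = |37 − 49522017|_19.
d_19(37, 49522017) = 1/2476099

Step 1 — x − y = 37 − 49522017 = -49521980. Step 2 — v_19(-49521980) = 5 (factor: -49521980 = −(19^5 · 20); the sign does not affect v_p). Step 3 — |x − y|_19 = 19^{-5} = 1/2476099.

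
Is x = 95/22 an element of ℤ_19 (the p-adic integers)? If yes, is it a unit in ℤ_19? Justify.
x ∈ ℤ_19 but not a unit; v_19(x) = 1 > 0

ℤ_19 = {x ∈ ℚ_19 : v_19(x) ≥ 0} and ℤ_19^× = {x ∈ ℤ_19 : v_19(x) = 0}. Here v_19(95/22) = v_19(num) − v_19(den) = 1; compare against these criteria.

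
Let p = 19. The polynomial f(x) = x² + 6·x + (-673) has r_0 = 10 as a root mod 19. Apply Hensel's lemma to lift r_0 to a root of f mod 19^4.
r_3 = 109621 (mod 130321)

Hensel: r_{i+1} = r_i − f(r_i)·(f′(r_i))^{-1} mod 19^{i+2}, f′(x) = 2x + 6. Iterate:
  r_0 = 10 (mod 19)
  r_1 = 238 (mod 361)
  r_2 = 6736 (mod 6859)
  r_3 = 109621 (mod 130321)
Final: r = 109621 satisfies f(r) ≡ 0 mod 19^4.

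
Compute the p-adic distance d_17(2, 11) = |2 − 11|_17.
d_17(2, 11) = 1

Step 1 — x − y = 2 − 11 = -9. Step 2 — v_17(-9) = 0 (factor: -9 = −(17^0 · 9); the sign does not affect v_p). Step 3 — |x − y|_17 = 17^{0} = 1.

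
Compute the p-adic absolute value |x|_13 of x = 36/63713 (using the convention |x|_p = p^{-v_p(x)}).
|36/63713|_13 = 2197

Step 1 — compute v_13(x) by factoring powers of 13 out of the numerator and denominator: v_13(36/63713) = -3. Step 2 — apply |x|_p = p^{-v_p(x)} = 13^{3} = 2197.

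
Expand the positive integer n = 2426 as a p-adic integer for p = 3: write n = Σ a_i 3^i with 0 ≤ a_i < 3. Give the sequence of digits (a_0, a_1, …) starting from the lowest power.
(a_0, a_1, …) = (2, 1, 2, 2, 2, 0, 0, 1)

Repeated division by 3 gives the digits low-to-high: 2426 = 2 + 1·3^1 + 2·3^2 + 2·3^3 + 2·3^4 + 1·3^7. Digit sequence: (2, 1, 2, 2, 2, 0, 0, 1).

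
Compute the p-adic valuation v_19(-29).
v_19(-29) = 0

v_19(n) is the largest exponent k such that 19^k divides n. Factor out: -29 = -19^0 · 29. (Sign doesn't affect v_p.) So v_19(-29) = 0.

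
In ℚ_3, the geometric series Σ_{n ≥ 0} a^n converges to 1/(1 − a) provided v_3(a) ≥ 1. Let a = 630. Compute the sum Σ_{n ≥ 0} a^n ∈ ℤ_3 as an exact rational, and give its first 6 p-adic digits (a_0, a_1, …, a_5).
Σ a^n = 1/(1 − a) = -1/629;  first 6 digits = (1, 0, 1, 2, 2, 0)

v_3(a) = 2 ≥ 1, so the series converges in ℤ_3 to 1/(1 − a) = 1/(1 − 630) = -1/629. Expand this rational in ℤ_3: compute digits iteratively via d_i = x_i mod 3, x_{i+1} = (x_i − d_i)/3. The first 6 digits are (1, 0, 1, 2, 2, 0).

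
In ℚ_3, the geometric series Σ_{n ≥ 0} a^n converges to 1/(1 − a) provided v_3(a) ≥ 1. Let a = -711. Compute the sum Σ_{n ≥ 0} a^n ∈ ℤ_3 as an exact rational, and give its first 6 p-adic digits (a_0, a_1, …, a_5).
Σ a^n = 1/(1 − a) = 1/712;  first 6 digits = (1, 0, 2, 0, 1, 1)

v_3(a) = 2 ≥ 1, so the series converges in ℤ_3 to 1/(1 − a) = 1/(1 − (-711)) = 1/712. Expand this rational in ℤ_3: compute digits iteratively via d_i = x_i mod 3, x_{i+1} = (x_i − d_i)/3. The first 6 digits are (1, 0, 2, 0, 1, 1).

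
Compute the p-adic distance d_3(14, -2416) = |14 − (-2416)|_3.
d_3(14, -2416) = 1/243

Step 1 — x − y = 14 − (-2416) = 2430. Step 2 — v_3(2430) = 5 (factor: 2430 = (3^5 · 10); the sign does not affect v_p). Step 3 — |x − y|_3 = 3^{-5} = 1/243.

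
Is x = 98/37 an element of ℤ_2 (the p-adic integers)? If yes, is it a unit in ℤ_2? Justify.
x ∈ ℤ_2 but not a unit; v_2(x) = 1 > 0

ℤ_2 = {x ∈ ℚ_2 : v_2(x) ≥ 0} and ℤ_2^× = {x ∈ ℤ_2 : v_2(x) = 0}. Here v_2(98/37) = v_2(num) − v_2(den) = 1; compare against these criteria.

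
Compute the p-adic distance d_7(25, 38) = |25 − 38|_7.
d_7(25, 38) = 1

Step 1 — x − y = 25 − 38 = -13. Step 2 — v_7(-13) = 0 (factor: -13 = −(7^0 · 13); the sign does not affect v_p). Step 3 — |x − y|_7 = 7^{0} = 1.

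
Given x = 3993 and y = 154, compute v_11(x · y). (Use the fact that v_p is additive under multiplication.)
v_11(614922) = 4

v_p(x) = 3 (factor: 3993 = 11^3 · 3); v_p(y) = 1 (factor: 154 = 11^1 · 14). Additivity: v_p(xy) = v_p(x) + v_p(y) = 3 + 1 = 4. (Direct check: xy = 614922 = 11^4 · (42).)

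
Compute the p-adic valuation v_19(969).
v_19(969) = 1

v_19(n) is the largest exponent k such that 19^k divides n. Factor out: 969 = 19^1 · 51. (Sign doesn't affect v_p.) So v_19(969) = 1.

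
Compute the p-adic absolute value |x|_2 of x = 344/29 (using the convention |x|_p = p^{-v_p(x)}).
|344/29|_2 = 1/8

Step 1 — compute v_2(x) by factoring powers of 2 out of the numerator and denominator: v_2(344/29) = 3. Step 2 — apply |x|_p = p^{-v_p(x)} = 2^{-3} = 1/8.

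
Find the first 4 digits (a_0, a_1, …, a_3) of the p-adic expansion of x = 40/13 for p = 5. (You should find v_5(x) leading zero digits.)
(a_0, …, a_3) = (0, 1, 3, 4)

v_5(40/13) = 1, so a_0 = ... = a_0 = 0. Factor out: x = 5^1 · u with u = 8/13 a unit in ℤ_5. Expand u iteratively via a_{v+i} = u_i mod 5, u_{i+1} = (u_i − a_{v+i})/5:
  u_0 = 8/13;  a_1 = 1;  u_1 = (u_0 − 1)/5 = -1/13
  u_1 = -1/13;  a_2 = 3;  u_2 = (u_1 − 3)/5 = -8/13
  u_2 = -8/13;  a_3 = 4;  u_3 = (u_2 − 4)/5 = -12/13
Digits: (0, 1, 3, 4).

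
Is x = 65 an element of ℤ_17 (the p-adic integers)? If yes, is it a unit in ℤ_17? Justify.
x ∈ ℤ_17^× (unit); v_17(x) = 0

ℤ_17 = {x ∈ ℚ_17 : v_17(x) ≥ 0} and ℤ_17^× = {x ∈ ℤ_17 : v_17(x) = 0}. Here v_17(65) = v_17(num) − v_17(den) = 0; compare against these criteria.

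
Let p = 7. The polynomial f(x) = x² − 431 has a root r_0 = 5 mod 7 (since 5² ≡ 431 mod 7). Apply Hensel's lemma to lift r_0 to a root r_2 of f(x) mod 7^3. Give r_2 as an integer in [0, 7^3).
r_2 = 173 (mod 343)

Hensel's recurrence: r_{i+1} = r_i − f(r_i)·(f′(r_i))^{-1} mod 7^{i+2}, with f′(x) = 2x. Iterate:
  r_0 = 5 (mod 7)
  r_1 = 26 (mod 49)
  r_2 = 173 (mod 343)
Final: r_2 = 173, and one checks f(r_2) ≡ 0 mod 7^3.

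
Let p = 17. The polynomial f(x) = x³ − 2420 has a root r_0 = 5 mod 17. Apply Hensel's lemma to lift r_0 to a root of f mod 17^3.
r_2 = 2521 (mod 4913)

Hensel: r_{i+1} = r_i − f(r_i)/f′(r_i) mod 17^{i+2}, where f′(x) = 3x². Iterate:
  r_0 = 5 (mod 17)
  r_1 = 209 (mod 289)
  r_2 = 2521 (mod 4913)
Final: r = 2521 with f(r) ≡ 0 mod 17^3.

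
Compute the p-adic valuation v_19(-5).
v_19(-5) = 0

v_19(n) is the largest exponent k such that 19^k divides n. Factor out: -5 = -19^0 · 5. (Sign doesn't affect v_p.) So v_19(-5) = 0.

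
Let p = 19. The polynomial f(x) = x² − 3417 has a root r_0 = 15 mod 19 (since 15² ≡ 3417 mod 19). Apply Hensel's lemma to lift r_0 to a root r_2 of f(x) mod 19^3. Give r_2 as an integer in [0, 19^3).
r_2 = 6475 (mod 6859)

Hensel's recurrence: r_{i+1} = r_i − f(r_i)·(f′(r_i))^{-1} mod 19^{i+2}, with f′(x) = 2x. Iterate:
  r_0 = 15 (mod 19)
  r_1 = 338 (mod 361)
  r_2 = 6475 (mod 6859)
Final: r_2 = 6475, and one checks f(r_2) ≡ 0 mod 19^3.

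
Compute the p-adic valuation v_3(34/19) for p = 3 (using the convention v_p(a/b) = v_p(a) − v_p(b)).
v_3(34/19) = 0

Factor powers of 3 from the numerator and denominator of the reduced fraction: 34 = 3^0 · 34 and 19 = 3^0 · 19. Apply v_p(a/b) = v_p(a) − v_p(b): v_3(34/19) = 0 − 0 = 0.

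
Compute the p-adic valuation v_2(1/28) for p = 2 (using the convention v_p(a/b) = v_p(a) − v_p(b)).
v_2(1/28) = -2

Factor powers of 2 from the numerator and denominator of the reduced fraction: 1 = 2^0 · 1 and 28 = 2^2 · 7. Apply v_p(a/b) = v_p(a) − v_p(b): v_2(1/28) = 0 − 2 = -2.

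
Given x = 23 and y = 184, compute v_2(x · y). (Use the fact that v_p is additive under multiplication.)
v_2(4232) = 3

v_p(x) = 0 (factor: 23 = 2^0 · 23); v_p(y) = 3 (factor: 184 = 2^3 · 23). Additivity: v_p(xy) = v_p(x) + v_p(y) = 0 + 3 = 3. (Direct check: xy = 4232 = 2^3 · (529).)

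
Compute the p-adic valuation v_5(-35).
v_5(-35) = 1

v_5(n) is the largest exponent k such that 5^k divides n. Factor out: -35 = -5^1 · 7. (Sign doesn't affect v_p.) So v_5(-35) = 1.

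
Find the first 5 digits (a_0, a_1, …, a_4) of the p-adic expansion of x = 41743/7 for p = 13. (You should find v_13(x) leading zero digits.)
(a_0, …, a_4) = (0, 0, 0, 12, 3)

v_13(41743/7) = 3, so a_0 = ... = a_2 = 0. Factor out: x = 13^3 · u with u = 19/7 a unit in ℤ_13. Expand u iteratively via a_{v+i} = u_i mod 13, u_{i+1} = (u_i − a_{v+i})/13:
  u_0 = 19/7;  a_3 = 12;  u_1 = (u_0 − 12)/13 = -5/7
  u_1 = -5/7;  a_4 = 3;  u_2 = (u_1 − 3)/13 = -2/7
Digits: (0, 0, 0, 12, 3).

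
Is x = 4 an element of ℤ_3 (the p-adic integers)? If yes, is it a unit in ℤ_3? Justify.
x ∈ ℤ_3^× (unit); v_3(x) = 0

ℤ_3 = {x ∈ ℚ_3 : v_3(x) ≥ 0} and ℤ_3^× = {x ∈ ℤ_3 : v_3(x) = 0}. Here v_3(4) = v_3(num) − v_3(den) = 0; compare against these criteria.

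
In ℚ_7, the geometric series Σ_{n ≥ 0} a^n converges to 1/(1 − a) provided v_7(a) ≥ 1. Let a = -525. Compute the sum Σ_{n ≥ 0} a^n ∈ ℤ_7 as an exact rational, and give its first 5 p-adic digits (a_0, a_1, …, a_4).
Σ a^n = 1/(1 − a) = 1/526;  first 5 digits = (1, 2, 0, 5, 6)

v_7(a) = 1 ≥ 1, so the series converges in ℤ_7 to 1/(1 − a) = 1/(1 − (-525)) = 1/526. Expand this rational in ℤ_7: compute digits iteratively via d_i = x_i mod 7, x_{i+1} = (x_i − d_i)/7. The first 5 digits are (1, 2, 0, 5, 6).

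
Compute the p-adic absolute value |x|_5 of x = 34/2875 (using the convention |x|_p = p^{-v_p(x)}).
|34/2875|_5 = 125

Step 1 — compute v_5(x) by factoring powers of 5 out of the numerator and denominator: v_5(34/2875) = -3. Step 2 — apply |x|_p = p^{-v_p(x)} = 5^{3} = 125.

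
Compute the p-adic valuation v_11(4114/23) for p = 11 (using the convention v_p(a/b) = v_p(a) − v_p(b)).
v_11(4114/23) = 2

Factor powers of 11 from the numerator and denominator of the reduced fraction: 4114 = 11^2 · 34 and 23 = 11^0 · 23. Apply v_p(a/b) = v_p(a) − v_p(b): v_11(4114/23) = 2 − 0 = 2.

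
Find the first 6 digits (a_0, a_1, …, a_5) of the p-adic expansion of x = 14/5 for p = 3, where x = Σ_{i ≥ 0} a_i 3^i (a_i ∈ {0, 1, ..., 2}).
(a_0, …, a_5) = (1, 0, 2, 0, 1, 2)

v_3(14/5) = 0 (numerator and denominator both coprime to 3), so x ∈ ℤ_3^×. Compute digits iteratively via a_i = x_i mod 3, x_{i+1} = (x_i − a_i)/3, with x_0 = x:
  x_0 = 14/5;  a_0 = 1;  x_1 = (x_0 − 1)/3 = 3/5
  x_1 = 3/5;  a_1 = 0;  x_2 = (x_1 − 0)/3 = 1/5
  x_2 = 1/5;  a_2 = 2;  x_3 = (x_2 − 2)/3 = -3/5
  x_3 = -3/5;  a_3 = 0;  x_4 = (x_3 − 0)/3 = -1/5
  x_4 = -1/5;  a_4 = 1;  x_5 = (x_4 − 1)/3 = -2/5
  x_5 = -2/5;  a_5 = 2;  x_6 = (x_5 − 2)/3 = -4/5
Digits: (1, 0, 2, 0, 1, 2).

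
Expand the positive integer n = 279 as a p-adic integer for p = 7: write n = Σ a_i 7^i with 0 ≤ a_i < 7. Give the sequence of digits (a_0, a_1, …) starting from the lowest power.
(a_0, a_1, …) = (6, 4, 5)

Repeated division by 7 gives the digits low-to-high: 279 = 6 + 4·7^1 + 5·7^2. Digit sequence: (6, 4, 5).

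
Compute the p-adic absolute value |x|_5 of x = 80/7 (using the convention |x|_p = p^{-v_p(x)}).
|80/7|_5 = 1/5

Step 1 — compute v_5(x) by factoring powers of 5 out of the numerator and denominator: v_5(80/7) = 1. Step 2 — apply |x|_p = p^{-v_p(x)} = 5^{-1} = 1/5.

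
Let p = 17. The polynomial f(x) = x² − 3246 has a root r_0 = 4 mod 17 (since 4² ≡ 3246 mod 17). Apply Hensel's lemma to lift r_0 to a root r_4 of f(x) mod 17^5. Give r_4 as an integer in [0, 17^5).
r_4 = 636569 (mod 1419857)

Hensel's recurrence: r_{i+1} = r_i − f(r_i)·(f′(r_i))^{-1} mod 17^{i+2}, with f′(x) = 2x. Iterate:
  r_0 = 4 (mod 17)
  r_1 = 191 (mod 289)
  r_2 = 2792 (mod 4913)
  r_3 = 51922 (mod 83521)
  r_4 = 636569 (mod 1419857)
Final: r_4 = 636569, and one checks f(r_4) ≡ 0 mod 17^5.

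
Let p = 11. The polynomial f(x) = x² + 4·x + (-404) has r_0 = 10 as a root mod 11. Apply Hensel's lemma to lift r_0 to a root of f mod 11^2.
r_1 = 21 (mod 121)

Hensel: r_{i+1} = r_i − f(r_i)·(f′(r_i))^{-1} mod 11^{i+2}, f′(x) = 2x + 4. Iterate:
  r_0 = 10 (mod 11)
  r_1 = 21 (mod 121)
Final: r = 21 satisfies f(r) ≡ 0 mod 11^2.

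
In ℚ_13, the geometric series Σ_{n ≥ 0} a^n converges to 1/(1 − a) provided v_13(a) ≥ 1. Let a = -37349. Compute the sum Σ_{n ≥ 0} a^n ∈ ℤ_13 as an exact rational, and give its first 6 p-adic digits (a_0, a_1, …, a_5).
Σ a^n = 1/(1 − a) = 1/37350;  first 6 digits = (1, 0, 0, 9, 11, 12)

v_13(a) = 3 ≥ 1, so the series converges in ℤ_13 to 1/(1 − a) = 1/(1 − (-37349)) = 1/37350. Expand this rational in ℤ_13: compute digits iteratively via d_i = x_i mod 13, x_{i+1} = (x_i − d_i)/13. The first 6 digits are (1, 0, 0, 9, 11, 12).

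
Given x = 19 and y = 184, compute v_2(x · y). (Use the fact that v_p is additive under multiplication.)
v_2(3496) = 3

v_p(x) = 0 (factor: 19 = 2^0 · 19); v_p(y) = 3 (factor: 184 = 2^3 · 23). Additivity: v_p(xy) = v_p(x) + v_p(y) = 0 + 3 = 3. (Direct check: xy = 3496 = 2^3 · (437).)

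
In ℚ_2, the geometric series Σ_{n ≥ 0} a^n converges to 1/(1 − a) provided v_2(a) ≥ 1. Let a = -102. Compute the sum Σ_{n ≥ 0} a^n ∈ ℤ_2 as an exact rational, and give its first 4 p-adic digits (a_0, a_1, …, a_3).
Σ a^n = 1/(1 − a) = 1/103;  first 4 digits = (1, 1, 1, 0)

v_2(a) = 1 ≥ 1, so the series converges in ℤ_2 to 1/(1 − a) = 1/(1 − (-102)) = 1/103. Expand this rational in ℤ_2: compute digits iteratively via d_i = x_i mod 2, x_{i+1} = (x_i − d_i)/2. The first 4 digits are (1, 1, 1, 0).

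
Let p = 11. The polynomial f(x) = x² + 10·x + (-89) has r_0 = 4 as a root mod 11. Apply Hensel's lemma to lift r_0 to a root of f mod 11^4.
r_3 = 9222 (mod 14641)

Hensel: r_{i+1} = r_i − f(r_i)·(f′(r_i))^{-1} mod 11^{i+2}, f′(x) = 2x + 10. Iterate:
  r_0 = 4 (mod 11)
  r_1 = 26 (mod 121)
  r_2 = 1236 (mod 1331)
  r_3 = 9222 (mod 14641)
Final: r = 9222 satisfies f(r) ≡ 0 mod 11^4.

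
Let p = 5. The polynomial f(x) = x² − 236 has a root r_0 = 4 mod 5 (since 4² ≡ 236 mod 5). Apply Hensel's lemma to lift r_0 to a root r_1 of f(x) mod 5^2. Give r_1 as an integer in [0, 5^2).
r_1 = 19 (mod 25)

Hensel's recurrence: r_{i+1} = r_i − f(r_i)·(f′(r_i))^{-1} mod 5^{i+2}, with f′(x) = 2x. Iterate:
  r_0 = 4 (mod 5)
  r_1 = 19 (mod 25)
Final: r_1 = 19, and one checks f(r_1) ≡ 0 mod 5^2.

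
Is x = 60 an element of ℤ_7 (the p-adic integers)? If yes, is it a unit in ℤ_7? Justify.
x ∈ ℤ_7^× (unit); v_7(x) = 0

ℤ_7 = {x ∈ ℚ_7 : v_7(x) ≥ 0} and ℤ_7^× = {x ∈ ℤ_7 : v_7(x) = 0}. Here v_7(60) = v_7(num) − v_7(den) = 0; compare against these criteria.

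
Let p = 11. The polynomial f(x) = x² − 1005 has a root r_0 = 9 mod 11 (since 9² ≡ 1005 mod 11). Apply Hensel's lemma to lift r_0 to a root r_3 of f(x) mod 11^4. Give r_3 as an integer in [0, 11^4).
r_3 = 12846 (mod 14641)

Hensel's recurrence: r_{i+1} = r_i − f(r_i)·(f′(r_i))^{-1} mod 11^{i+2}, with f′(x) = 2x. Iterate:
  r_0 = 9 (mod 11)
  r_1 = 20 (mod 121)
  r_2 = 867 (mod 1331)
  r_3 = 12846 (mod 14641)
Final: r_3 = 12846, and one checks f(r_3) ≡ 0 mod 11^4.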